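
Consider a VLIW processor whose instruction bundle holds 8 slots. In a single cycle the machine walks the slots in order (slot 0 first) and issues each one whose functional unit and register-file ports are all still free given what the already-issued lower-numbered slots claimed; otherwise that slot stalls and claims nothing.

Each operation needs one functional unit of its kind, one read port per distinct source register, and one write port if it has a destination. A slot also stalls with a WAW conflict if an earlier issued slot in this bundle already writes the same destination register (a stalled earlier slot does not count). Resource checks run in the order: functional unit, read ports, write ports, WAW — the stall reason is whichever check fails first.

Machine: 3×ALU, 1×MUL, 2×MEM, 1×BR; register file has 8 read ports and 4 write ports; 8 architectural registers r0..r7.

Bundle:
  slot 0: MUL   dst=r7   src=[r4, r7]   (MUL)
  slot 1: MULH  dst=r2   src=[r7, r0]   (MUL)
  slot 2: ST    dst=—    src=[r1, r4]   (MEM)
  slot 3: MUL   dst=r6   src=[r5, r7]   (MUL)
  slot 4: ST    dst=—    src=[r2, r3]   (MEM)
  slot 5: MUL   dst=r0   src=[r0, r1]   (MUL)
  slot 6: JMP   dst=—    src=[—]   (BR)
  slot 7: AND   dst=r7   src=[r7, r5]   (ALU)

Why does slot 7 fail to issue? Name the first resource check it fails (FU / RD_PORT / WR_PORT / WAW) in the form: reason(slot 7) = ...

reason(slot 7) = WAW

(0) want 1×MUL +2rd +1wr — yes → AL3|MU0|ME2|BR1|rd6|wr3
(1) want 1×MUL +2rd +1wr — FU → AL3|MU0|ME2|BR1|rd6|wr3
(2) want 1×MEM +2rd +0wr — yes → AL3|MU0|ME1|BR1|rd4|wr3
(3) want 1×MUL +2rd +1wr — FU → AL3|MU0|ME1|BR1|rd4|wr3
(4) want 1×MEM +2rd +0wr — yes → AL3|MU0|ME0|BR1|rd2|wr3
(5) want 1×MUL +2rd +1wr — FU → AL3|MU0|ME0|BR1|rd2|wr3
(6) want 1×BR +0rd +0wr — yes → AL3|MU0|ME0|BR0|rd2|wr3
(7) want 1×ALU +2rd +1wr — WAW → AL3|MU0|ME0|BR0|rd2|wr3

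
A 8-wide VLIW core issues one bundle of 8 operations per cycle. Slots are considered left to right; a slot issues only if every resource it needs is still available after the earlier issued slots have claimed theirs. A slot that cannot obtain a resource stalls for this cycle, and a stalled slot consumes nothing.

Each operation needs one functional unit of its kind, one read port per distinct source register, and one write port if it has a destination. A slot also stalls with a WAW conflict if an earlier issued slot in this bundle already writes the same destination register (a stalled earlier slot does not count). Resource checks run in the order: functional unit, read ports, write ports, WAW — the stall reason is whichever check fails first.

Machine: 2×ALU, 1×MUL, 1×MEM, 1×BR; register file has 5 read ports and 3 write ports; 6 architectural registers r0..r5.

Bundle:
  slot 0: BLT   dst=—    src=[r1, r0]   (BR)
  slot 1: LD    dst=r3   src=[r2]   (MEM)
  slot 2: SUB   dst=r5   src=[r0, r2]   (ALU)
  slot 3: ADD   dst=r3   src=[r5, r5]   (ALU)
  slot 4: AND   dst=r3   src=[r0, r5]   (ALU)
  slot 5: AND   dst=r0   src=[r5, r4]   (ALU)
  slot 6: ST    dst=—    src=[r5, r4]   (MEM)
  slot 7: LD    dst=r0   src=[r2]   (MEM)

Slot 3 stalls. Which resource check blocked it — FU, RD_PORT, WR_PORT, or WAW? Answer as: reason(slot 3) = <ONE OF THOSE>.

reason(slot 3) = RD_PORT

(0) want 1×BR +2rd +0wr — yes → AL2|MU1|ME1|BR0|rd3|wr3
(1) want 1×MEM +1rd +1wr — yes → AL2|MU1|ME0|BR0|rd2|wr2
(2) want 1×ALU +2rd +1wr — yes → AL1|MU1|ME0|BR0|rd0|wr1
(3) want 1×ALU +1rd +1wr — RD_PORT → AL1|MU1|ME0|BR0|rd0|wr1
(4) want 1×ALU +2rd +1wr — RD_PORT → AL1|MU1|ME0|BR0|rd0|wr1
(5) want 1×ALU +2rd +1wr — RD_PORT → AL1|MU1|ME0|BR0|rd0|wr1
(6) want 1×MEM +2rd +0wr — FU → AL1|MU1|ME0|BR0|rd0|wr1
(7) want 1×MEM +1rd +1wr — FU → AL1|MU1|ME0|BR0|rd0|wr1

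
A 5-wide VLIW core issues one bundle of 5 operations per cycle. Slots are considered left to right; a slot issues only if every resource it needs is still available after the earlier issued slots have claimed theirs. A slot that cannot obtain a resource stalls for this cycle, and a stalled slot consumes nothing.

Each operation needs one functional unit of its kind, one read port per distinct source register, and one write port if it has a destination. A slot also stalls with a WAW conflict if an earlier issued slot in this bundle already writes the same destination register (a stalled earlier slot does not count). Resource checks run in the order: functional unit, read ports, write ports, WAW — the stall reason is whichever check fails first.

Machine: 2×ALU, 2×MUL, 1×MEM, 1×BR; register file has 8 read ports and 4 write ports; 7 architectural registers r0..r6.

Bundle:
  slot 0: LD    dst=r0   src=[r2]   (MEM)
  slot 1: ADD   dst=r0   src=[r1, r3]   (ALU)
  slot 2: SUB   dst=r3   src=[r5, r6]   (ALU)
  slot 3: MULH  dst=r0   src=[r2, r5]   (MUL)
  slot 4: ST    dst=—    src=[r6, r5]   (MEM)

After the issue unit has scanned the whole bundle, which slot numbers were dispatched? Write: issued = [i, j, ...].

issued = [0, 2]

[0] MEM needs rd=1 wr=1: ok; after: ALU=2 MUL=2 MEM=0 BR=1, R=7, W=3
[1] ALU needs rd=2 wr=1: WAW; after: ALU=2 MUL=2 MEM=0 BR=1, R=7, W=3
[2] ALU needs rd=2 wr=1: ok; after: ALU=1 MUL=2 MEM=0 BR=1, R=5, W=2
[3] MUL needs rd=2 wr=1: WAW; after: ALU=1 MUL=2 MEM=0 BR=1, R=5, W=2
[4] MEM needs rd=2 wr=0: FU; after: ALU=1 MUL=2 MEM=0 BR=1, R=5, W=2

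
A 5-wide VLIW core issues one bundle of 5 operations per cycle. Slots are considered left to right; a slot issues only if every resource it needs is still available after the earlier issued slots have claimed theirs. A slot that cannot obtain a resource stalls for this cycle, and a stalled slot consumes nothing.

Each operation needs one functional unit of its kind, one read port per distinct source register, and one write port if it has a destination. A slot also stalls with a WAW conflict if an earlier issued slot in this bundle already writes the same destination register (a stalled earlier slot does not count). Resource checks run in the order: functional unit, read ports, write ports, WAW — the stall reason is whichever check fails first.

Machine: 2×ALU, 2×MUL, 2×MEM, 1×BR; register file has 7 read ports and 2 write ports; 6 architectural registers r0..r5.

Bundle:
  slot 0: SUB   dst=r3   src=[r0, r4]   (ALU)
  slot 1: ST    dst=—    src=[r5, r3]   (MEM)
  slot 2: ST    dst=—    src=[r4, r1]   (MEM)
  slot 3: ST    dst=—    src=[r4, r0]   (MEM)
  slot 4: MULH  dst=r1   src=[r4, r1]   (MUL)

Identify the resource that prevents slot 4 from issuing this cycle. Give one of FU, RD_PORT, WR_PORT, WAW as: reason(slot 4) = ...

reason(slot 4) = RD_PORT

[0] ALU needs rd=2 wr=1: ok; after: ALU=1 MUL=2 MEM=2 BR=1, R=5, W=1
[1] MEM needs rd=2 wr=0: ok; after: ALU=1 MUL=2 MEM=1 BR=1, R=3, W=1
[2] MEM needs rd=2 wr=0: ok; after: ALU=1 MUL=2 MEM=0 BR=1, R=1, W=1
[3] MEM needs rd=2 wr=0: FU; after: ALU=1 MUL=2 MEM=0 BR=1, R=1, W=1
[4] MUL needs rd=2 wr=1: RD_PORT; after: ALU=1 MUL=2 MEM=0 BR=1, R=1, W=1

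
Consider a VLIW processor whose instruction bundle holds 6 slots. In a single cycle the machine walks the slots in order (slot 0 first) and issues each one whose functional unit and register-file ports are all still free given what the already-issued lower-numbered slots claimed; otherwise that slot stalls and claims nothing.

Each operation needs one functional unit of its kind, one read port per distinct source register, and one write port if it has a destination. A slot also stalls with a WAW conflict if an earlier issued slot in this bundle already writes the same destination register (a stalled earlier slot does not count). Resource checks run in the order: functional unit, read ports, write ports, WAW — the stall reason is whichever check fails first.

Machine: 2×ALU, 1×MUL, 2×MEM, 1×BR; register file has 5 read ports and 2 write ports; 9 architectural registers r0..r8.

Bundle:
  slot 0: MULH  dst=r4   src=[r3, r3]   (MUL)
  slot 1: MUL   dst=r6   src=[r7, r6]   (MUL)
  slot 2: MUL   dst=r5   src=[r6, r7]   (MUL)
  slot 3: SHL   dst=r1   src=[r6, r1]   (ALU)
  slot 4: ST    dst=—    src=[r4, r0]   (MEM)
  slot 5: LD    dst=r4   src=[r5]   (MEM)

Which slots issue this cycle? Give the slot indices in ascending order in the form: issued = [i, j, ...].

issued = [0, 3, 4]

[0] MUL needs rd=1 wr=1: ok; after: ALU=2 MUL=0 MEM=2 BR=1, R=4, W=1
[1] MUL needs rd=2 wr=1: FU; after: ALU=2 MUL=0 MEM=2 BR=1, R=4, W=1
[2] MUL needs rd=2 wr=1: FU; after: ALU=2 MUL=0 MEM=2 BR=1, R=4, W=1
[3] ALU needs rd=2 wr=1: ok; after: ALU=1 MUL=0 MEM=2 BR=1, R=2, W=0
[4] MEM needs rd=2 wr=0: ok; after: ALU=1 MUL=0 MEM=1 BR=1, R=0, W=0
[5] MEM needs rd=1 wr=1: RD_PORT; after: ALU=1 MUL=0 MEM=1 BR=1, R=0, W=0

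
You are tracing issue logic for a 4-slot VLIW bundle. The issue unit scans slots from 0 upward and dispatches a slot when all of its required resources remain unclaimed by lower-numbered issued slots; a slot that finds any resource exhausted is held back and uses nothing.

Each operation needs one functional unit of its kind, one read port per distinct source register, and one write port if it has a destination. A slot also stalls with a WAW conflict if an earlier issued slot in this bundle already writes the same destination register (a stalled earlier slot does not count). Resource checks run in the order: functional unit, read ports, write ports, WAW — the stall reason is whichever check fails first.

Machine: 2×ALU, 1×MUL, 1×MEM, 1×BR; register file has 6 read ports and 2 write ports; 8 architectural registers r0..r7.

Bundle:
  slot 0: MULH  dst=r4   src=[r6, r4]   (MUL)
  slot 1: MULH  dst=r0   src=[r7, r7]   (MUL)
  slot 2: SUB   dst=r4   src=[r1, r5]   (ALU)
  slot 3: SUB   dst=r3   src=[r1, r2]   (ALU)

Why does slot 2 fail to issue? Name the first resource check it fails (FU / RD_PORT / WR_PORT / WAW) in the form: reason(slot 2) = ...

(0) want 1×MUL +2rd +1wr — yes → AL2|MU0|ME1|BR1|rd4|wr1
(1) want 1×MUL +1rd +1wr — FU → AL2|MU0|ME1|BR1|rd4|wr1
(2) want 1×ALU +2rd +1wr — WAW → AL2|MU0|ME1|BR1|rd4|wr1
(3) want 1×ALU +2rd +1wr — yes → AL1|MU0|ME1|BR1|rd2|wr0

reason(slot 2) = WAW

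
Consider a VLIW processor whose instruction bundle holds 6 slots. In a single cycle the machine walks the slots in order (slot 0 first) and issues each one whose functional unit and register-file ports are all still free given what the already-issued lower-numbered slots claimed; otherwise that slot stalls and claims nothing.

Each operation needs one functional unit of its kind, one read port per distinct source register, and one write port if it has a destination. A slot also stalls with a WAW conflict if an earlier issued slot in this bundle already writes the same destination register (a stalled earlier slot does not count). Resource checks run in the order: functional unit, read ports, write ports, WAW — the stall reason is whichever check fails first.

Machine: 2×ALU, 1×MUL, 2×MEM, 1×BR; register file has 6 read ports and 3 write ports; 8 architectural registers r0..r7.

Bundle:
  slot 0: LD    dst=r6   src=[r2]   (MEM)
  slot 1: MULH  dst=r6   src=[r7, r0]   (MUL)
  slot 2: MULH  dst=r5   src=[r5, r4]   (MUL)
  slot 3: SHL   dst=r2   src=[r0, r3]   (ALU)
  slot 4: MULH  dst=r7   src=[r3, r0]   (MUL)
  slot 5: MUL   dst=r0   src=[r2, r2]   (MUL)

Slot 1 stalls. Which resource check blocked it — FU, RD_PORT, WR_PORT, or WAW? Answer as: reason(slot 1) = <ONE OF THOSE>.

(0) want 1×MEM +1rd +1wr — yes → AL2|MU1|ME1|BR1|rd5|wr2
(1) want 1×MUL +2rd +1wr — WAW → AL2|MU1|ME1|BR1|rd5|wr2
(2) want 1×MUL +2rd +1wr — yes → AL2|MU0|ME1|BR1|rd3|wr1
(3) want 1×ALU +2rd +1wr — yes → AL1|MU0|ME1|BR1|rd1|wr0
(4) want 1×MUL +2rd +1wr — FU → AL1|MU0|ME1|BR1|rd1|wr0
(5) want 1×MUL +1rd +1wr — FU → AL1|MU0|ME1|BR1|rd1|wr0

reason(slot 1) = WAW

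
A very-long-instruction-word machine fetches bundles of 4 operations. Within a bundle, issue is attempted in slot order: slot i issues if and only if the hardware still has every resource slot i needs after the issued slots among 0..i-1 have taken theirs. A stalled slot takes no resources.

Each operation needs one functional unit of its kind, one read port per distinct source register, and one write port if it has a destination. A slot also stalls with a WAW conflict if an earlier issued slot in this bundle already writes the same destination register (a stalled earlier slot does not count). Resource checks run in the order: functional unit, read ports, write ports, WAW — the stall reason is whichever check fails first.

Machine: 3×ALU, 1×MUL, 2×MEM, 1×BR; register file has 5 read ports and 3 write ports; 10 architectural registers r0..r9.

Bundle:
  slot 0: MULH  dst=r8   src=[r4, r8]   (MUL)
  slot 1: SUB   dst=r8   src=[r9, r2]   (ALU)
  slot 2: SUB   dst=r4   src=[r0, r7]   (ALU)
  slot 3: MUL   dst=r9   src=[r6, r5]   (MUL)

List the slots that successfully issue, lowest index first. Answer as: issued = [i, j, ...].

#0 MUL src=r4,r8 dispatched  <A:3 Mu:0 Ld:2 B:1 rd:3 wr:2>
#1 ALU src=r9,r2 held:WAW  <A:3 Mu:0 Ld:2 B:1 rd:3 wr:2>
#2 ALU src=r0,r7 dispatched  <A:2 Mu:0 Ld:2 B:1 rd:1 wr:1>
#3 MUL src=r6,r5 held:FU  <A:2 Mu:0 Ld:2 B:1 rd:1 wr:1>

issued = [0, 2]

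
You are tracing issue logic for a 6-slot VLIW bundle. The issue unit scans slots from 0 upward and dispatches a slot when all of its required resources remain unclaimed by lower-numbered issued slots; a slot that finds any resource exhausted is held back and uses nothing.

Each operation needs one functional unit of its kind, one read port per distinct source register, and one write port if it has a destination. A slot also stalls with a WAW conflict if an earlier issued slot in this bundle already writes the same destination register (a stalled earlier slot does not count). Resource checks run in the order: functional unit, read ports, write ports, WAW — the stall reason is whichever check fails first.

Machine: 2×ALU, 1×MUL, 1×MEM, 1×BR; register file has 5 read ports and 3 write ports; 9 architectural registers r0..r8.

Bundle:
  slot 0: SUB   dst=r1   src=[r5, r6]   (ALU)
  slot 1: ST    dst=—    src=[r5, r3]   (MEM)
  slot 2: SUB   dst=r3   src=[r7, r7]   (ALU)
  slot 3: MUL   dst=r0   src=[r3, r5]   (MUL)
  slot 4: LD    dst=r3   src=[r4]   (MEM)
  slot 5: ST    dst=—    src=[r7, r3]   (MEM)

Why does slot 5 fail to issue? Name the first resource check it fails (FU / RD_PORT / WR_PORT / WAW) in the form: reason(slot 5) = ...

reason(slot 5) = FU

[0] ALU needs rd=2 wr=1: ok; after: ALU=1 MUL=1 MEM=1 BR=1, R=3, W=2
[1] MEM needs rd=2 wr=0: ok; after: ALU=1 MUL=1 MEM=0 BR=1, R=1, W=2
[2] ALU needs rd=1 wr=1: ok; after: ALU=0 MUL=1 MEM=0 BR=1, R=0, W=1
[3] MUL needs rd=2 wr=1: RD_PORT; after: ALU=0 MUL=1 MEM=0 BR=1, R=0, W=1
[4] MEM needs rd=1 wr=1: FU; after: ALU=0 MUL=1 MEM=0 BR=1, R=0, W=1
[5] MEM needs rd=2 wr=0: FU; after: ALU=0 MUL=1 MEM=0 BR=1, R=0, W=1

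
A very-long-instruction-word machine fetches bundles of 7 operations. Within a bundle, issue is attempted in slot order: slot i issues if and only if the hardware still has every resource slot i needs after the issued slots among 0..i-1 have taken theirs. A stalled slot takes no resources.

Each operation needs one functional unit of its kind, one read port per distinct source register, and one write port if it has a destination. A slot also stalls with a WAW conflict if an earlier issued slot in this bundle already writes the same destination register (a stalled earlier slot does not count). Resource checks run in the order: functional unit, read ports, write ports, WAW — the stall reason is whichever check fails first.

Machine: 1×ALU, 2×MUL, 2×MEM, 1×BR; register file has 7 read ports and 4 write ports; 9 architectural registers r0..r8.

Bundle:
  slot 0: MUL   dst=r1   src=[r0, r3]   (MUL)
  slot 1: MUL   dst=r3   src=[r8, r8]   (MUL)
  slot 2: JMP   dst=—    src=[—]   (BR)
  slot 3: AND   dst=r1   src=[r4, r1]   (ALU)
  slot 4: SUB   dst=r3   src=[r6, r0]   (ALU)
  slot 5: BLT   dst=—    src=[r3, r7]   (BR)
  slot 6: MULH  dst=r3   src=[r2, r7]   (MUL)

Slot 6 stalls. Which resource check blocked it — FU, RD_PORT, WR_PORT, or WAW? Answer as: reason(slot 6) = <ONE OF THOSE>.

  0. MUL→r1 ⇒ go  {1A/1Mu/2Ld/1B | 5r 3w}
  1. MUL→r3 ⇒ go  {1A/0Mu/2Ld/1B | 4r 2w}
  2. BR ⇒ go  {1A/0Mu/2Ld/0B | 4r 2w}
  3. ALU→r1 ⇒ no(WAW)  {1A/0Mu/2Ld/0B | 4r 2w}
  4. ALU→r3 ⇒ no(WAW)  {1A/0Mu/2Ld/0B | 4r 2w}
  5. BR ⇒ no(FU)  {1A/0Mu/2Ld/0B | 4r 2w}
  6. MUL→r3 ⇒ no(FU)  {1A/0Mu/2Ld/0B | 4r 2w}

reason(slot 6) = FU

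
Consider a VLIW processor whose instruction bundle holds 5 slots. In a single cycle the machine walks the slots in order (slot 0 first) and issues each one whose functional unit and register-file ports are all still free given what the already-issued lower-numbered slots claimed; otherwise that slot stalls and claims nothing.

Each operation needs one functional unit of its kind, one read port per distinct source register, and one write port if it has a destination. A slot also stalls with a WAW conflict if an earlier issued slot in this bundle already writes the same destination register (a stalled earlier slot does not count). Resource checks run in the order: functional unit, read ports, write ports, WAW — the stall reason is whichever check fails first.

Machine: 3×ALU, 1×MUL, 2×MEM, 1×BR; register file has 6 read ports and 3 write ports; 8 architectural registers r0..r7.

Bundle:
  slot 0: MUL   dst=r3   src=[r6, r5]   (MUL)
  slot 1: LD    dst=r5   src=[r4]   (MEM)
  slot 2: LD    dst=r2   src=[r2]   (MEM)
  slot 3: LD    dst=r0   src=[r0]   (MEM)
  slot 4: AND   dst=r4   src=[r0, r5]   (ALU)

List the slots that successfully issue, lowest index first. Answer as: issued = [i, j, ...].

  0. MUL→r3 ⇒ go  {3A/0Mu/2Ld/1B | 4r 2w}
  1. MEM→r5 ⇒ go  {3A/0Mu/1Ld/1B | 3r 1w}
  2. MEM→r2 ⇒ go  {3A/0Mu/0Ld/1B | 2r 0w}
  3. MEM→r0 ⇒ no(FU)  {3A/0Mu/0Ld/1B | 2r 0w}
  4. ALU→r4 ⇒ no(WR_PORT)  {3A/0Mu/0Ld/1B | 2r 0w}

issued = [0, 1, 2]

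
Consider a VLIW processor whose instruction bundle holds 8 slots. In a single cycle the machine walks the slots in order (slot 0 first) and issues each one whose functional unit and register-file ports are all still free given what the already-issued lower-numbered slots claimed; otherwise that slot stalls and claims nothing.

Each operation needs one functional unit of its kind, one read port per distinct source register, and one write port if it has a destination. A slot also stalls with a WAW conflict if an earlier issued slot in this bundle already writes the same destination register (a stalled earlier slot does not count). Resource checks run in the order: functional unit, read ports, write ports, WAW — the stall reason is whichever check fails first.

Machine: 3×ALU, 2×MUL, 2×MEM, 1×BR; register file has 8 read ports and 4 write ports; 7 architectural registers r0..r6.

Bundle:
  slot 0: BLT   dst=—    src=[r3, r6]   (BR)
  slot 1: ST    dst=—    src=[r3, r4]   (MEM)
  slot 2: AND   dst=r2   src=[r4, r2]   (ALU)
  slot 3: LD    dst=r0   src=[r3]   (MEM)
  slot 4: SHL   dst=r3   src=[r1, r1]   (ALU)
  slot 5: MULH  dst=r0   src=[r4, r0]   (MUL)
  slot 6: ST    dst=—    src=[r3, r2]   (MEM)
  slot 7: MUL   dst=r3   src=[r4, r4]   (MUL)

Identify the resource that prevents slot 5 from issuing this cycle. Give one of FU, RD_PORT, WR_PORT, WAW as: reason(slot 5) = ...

  0. BR ⇒ go  {3A/2Mu/2Ld/0B | 6r 4w}
  1. MEM ⇒ go  {3A/2Mu/1Ld/0B | 4r 4w}
  2. ALU→r2 ⇒ go  {2A/2Mu/1Ld/0B | 2r 3w}
  3. MEM→r0 ⇒ go  {2A/2Mu/0Ld/0B | 1r 2w}
  4. ALU→r3 ⇒ go  {1A/2Mu/0Ld/0B | 0r 1w}
  5. MUL→r0 ⇒ no(RD_PORT)  {1A/2Mu/0Ld/0B | 0r 1w}
  6. MEM ⇒ no(FU)  {1A/2Mu/0Ld/0B | 0r 1w}
  7. MUL→r3 ⇒ no(RD_PORT)  {1A/2Mu/0Ld/0B | 0r 1w}

reason(slot 5) = RD_PORT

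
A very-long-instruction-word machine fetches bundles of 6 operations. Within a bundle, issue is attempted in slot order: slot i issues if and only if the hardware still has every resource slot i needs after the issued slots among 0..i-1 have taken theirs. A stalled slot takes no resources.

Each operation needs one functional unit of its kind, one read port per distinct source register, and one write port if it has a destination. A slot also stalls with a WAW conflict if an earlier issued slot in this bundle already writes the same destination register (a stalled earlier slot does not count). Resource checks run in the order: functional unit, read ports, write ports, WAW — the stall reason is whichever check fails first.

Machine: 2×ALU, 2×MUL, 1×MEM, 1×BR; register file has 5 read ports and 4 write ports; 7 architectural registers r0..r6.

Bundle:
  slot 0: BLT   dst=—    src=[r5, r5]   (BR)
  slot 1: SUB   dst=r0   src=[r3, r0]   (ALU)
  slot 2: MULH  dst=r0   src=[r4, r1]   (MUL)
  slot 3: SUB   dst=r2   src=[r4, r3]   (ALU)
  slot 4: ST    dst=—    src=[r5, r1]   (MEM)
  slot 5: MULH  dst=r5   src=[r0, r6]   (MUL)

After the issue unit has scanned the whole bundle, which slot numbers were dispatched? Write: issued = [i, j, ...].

issued = [0, 1, 3]

(0) want 1×BR +1rd +0wr — yes → AL2|MU2|ME1|BR0|rd4|wr4
(1) want 1×ALU +2rd +1wr — yes → AL1|MU2|ME1|BR0|rd2|wr3
(2) want 1×MUL +2rd +1wr — WAW → AL1|MU2|ME1|BR0|rd2|wr3
(3) want 1×ALU +2rd +1wr — yes → AL0|MU2|ME1|BR0|rd0|wr2
(4) want 1×MEM +2rd +0wr — RD_PORT → AL0|MU2|ME1|BR0|rd0|wr2
(5) want 1×MUL +2rd +1wr — RD_PORT → AL0|MU2|ME1|BR0|rd0|wr2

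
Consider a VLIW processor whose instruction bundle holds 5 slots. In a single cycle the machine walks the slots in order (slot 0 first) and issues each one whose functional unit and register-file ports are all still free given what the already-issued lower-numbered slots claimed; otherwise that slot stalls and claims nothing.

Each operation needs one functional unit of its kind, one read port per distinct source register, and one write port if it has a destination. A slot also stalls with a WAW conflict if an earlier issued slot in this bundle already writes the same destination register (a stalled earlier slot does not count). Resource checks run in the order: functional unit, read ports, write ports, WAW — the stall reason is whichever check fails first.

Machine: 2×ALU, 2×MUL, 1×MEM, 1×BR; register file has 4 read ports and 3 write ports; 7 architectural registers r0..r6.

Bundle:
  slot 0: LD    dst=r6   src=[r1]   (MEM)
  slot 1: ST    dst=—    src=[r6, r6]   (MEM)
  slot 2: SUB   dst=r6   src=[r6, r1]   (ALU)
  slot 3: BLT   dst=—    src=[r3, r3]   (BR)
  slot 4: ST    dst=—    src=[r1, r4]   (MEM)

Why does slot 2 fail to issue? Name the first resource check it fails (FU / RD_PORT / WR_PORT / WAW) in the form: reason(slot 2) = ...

(0) want 1×MEM +1rd +1wr — yes → AL2|MU2|ME0|BR1|rd3|wr2
(1) want 1×MEM +1rd +0wr — FU → AL2|MU2|ME0|BR1|rd3|wr2
(2) want 1×ALU +2rd +1wr — WAW → AL2|MU2|ME0|BR1|rd3|wr2
(3) want 1×BR +1rd +0wr — yes → AL2|MU2|ME0|BR0|rd2|wr2
(4) want 1×MEM +2rd +0wr — FU → AL2|MU2|ME0|BR0|rd2|wr2

reason(slot 2) = WAW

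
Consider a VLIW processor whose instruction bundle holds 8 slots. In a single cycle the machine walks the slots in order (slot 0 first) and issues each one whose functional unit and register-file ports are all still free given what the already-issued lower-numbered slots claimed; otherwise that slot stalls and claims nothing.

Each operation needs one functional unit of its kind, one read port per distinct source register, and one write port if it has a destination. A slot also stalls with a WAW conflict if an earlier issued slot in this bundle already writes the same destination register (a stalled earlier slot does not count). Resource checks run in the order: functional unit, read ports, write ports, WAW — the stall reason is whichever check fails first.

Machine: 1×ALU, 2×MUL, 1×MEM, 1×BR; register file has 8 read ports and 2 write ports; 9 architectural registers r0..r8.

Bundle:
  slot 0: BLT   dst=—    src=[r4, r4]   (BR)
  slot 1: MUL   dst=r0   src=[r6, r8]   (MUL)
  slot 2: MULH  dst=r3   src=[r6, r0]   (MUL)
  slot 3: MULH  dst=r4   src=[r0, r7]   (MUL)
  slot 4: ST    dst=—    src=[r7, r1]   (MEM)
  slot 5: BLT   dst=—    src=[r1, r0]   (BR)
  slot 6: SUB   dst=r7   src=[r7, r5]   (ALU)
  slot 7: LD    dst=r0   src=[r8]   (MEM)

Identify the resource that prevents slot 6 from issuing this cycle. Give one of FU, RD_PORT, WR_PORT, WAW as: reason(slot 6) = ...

(0) want 1×BR +1rd +0wr — yes → AL1|MU2|ME1|BR0|rd7|wr2
(1) want 1×MUL +2rd +1wr — yes → AL1|MU1|ME1|BR0|rd5|wr1
(2) want 1×MUL +2rd +1wr — yes → AL1|MU0|ME1|BR0|rd3|wr0
(3) want 1×MUL +2rd +1wr — FU → AL1|MU0|ME1|BR0|rd3|wr0
(4) want 1×MEM +2rd +0wr — yes → AL1|MU0|ME0|BR0|rd1|wr0
(5) want 1×BR +2rd +0wr — FU → AL1|MU0|ME0|BR0|rd1|wr0
(6) want 1×ALU +2rd +1wr — RD_PORT → AL1|MU0|ME0|BR0|rd1|wr0
(7) want 1×MEM +1rd +1wr — FU → AL1|MU0|ME0|BR0|rd1|wr0

reason(slot 6) = RD_PORT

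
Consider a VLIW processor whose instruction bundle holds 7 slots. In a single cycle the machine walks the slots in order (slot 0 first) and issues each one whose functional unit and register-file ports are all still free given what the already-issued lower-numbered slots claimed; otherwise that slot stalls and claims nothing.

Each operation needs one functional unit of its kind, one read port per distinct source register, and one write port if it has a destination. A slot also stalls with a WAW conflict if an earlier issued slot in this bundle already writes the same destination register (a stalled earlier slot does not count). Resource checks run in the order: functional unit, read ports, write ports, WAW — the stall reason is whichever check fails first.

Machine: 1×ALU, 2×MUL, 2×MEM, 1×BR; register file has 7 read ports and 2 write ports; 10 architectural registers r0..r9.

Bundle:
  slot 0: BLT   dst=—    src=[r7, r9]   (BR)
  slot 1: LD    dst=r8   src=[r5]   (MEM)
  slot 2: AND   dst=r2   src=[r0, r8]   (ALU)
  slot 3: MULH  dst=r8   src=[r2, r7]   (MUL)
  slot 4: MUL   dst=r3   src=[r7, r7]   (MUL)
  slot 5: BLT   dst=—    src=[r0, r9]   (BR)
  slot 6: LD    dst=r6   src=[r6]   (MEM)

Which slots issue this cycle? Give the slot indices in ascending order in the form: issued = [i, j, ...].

slot 0 (BR): ISSUE — free A1,Mu2,Ld2,B0 rp5 wp2
slot 1 (MEM): ISSUE — free A1,Mu2,Ld1,B0 rp4 wp1
slot 2 (ALU): ISSUE — free A0,Mu2,Ld1,B0 rp2 wp0
slot 3 (MUL): stall WR_PORT — free A0,Mu2,Ld1,B0 rp2 wp0
slot 4 (MUL): stall WR_PORT — free A0,Mu2,Ld1,B0 rp2 wp0
slot 5 (BR): stall FU — free A0,Mu2,Ld1,B0 rp2 wp0
slot 6 (MEM): stall WR_PORT — free A0,Mu2,Ld1,B0 rp2 wp0

issued = [0, 1, 2]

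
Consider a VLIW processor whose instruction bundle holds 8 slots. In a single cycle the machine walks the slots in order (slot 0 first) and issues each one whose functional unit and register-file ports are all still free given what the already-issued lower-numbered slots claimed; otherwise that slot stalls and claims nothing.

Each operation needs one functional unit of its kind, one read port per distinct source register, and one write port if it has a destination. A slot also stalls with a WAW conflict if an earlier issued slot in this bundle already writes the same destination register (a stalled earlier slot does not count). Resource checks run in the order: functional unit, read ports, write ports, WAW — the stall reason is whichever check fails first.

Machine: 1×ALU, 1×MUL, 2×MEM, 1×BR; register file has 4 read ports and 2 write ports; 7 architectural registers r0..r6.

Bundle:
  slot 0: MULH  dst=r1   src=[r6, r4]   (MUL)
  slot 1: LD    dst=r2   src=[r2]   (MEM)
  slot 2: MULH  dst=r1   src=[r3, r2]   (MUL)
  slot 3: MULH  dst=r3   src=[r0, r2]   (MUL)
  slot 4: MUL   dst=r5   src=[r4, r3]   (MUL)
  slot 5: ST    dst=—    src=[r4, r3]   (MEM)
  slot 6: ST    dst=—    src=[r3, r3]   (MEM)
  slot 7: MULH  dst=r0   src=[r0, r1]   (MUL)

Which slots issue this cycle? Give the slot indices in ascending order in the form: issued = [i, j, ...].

slot 0 (MUL): ISSUE — free A1,Mu0,Ld2,B1 rp2 wp1
slot 1 (MEM): ISSUE — free A1,Mu0,Ld1,B1 rp1 wp0
slot 2 (MUL): stall FU — free A1,Mu0,Ld1,B1 rp1 wp0
slot 3 (MUL): stall FU — free A1,Mu0,Ld1,B1 rp1 wp0
slot 4 (MUL): stall FU — free A1,Mu0,Ld1,B1 rp1 wp0
slot 5 (MEM): stall RD_PORT — free A1,Mu0,Ld1,B1 rp1 wp0
slot 6 (MEM): ISSUE — free A1,Mu0,Ld0,B1 rp0 wp0
slot 7 (MUL): stall FU — free A1,Mu0,Ld0,B1 rp0 wp0

issued = [0, 1, 6]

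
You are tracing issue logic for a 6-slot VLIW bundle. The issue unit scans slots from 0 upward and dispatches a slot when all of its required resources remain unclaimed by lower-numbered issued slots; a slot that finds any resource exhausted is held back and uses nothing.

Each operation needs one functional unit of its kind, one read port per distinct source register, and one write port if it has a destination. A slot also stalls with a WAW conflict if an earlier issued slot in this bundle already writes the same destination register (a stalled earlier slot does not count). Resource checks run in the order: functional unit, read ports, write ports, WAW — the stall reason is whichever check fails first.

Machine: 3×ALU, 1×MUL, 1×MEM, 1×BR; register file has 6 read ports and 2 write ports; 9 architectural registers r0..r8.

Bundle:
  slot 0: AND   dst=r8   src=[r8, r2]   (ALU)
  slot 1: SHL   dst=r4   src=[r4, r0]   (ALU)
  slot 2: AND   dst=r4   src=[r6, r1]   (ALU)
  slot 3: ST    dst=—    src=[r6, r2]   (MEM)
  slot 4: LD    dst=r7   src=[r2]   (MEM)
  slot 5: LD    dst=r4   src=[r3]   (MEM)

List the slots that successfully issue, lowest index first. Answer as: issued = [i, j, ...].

#0 ALU src=r8,r2 dispatched  <A:2 Mu:1 Ld:1 B:1 rd:4 wr:1>
#1 ALU src=r4,r0 dispatched  <A:1 Mu:1 Ld:1 B:1 rd:2 wr:0>
#2 ALU src=r6,r1 held:WR_PORT  <A:1 Mu:1 Ld:1 B:1 rd:2 wr:0>
#3 MEM src=r6,r2 dispatched  <A:1 Mu:1 Ld:0 B:1 rd:0 wr:0>
#4 MEM src=r2 held:FU  <A:1 Mu:1 Ld:0 B:1 rd:0 wr:0>
#5 MEM src=r3 held:FU  <A:1 Mu:1 Ld:0 B:1 rd:0 wr:0>

issued = [0, 1, 3]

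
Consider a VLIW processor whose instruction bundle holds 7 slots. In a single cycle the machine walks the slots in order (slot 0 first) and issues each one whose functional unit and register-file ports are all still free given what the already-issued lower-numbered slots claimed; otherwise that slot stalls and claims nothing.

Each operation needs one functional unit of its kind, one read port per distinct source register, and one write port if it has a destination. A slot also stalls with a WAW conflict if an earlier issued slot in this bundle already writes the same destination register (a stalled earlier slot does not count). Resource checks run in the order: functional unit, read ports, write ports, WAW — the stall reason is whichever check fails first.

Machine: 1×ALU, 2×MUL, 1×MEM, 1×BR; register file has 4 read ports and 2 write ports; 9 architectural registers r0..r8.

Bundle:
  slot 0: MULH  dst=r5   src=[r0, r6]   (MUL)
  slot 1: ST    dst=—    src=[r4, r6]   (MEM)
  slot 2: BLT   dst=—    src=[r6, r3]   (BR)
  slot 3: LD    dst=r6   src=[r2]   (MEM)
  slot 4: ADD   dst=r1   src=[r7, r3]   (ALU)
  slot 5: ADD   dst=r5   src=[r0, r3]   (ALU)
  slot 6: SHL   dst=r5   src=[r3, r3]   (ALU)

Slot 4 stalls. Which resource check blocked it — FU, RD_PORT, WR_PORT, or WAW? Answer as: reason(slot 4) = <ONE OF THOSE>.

#0 MUL src=r0,r6 dispatched  <A:1 Mu:1 Ld:1 B:1 rd:2 wr:1>
#1 MEM src=r4,r6 dispatched  <A:1 Mu:1 Ld:0 B:1 rd:0 wr:1>
#2 BR src=r6,r3 held:RD_PORT  <A:1 Mu:1 Ld:0 B:1 rd:0 wr:1>
#3 MEM src=r2 held:FU  <A:1 Mu:1 Ld:0 B:1 rd:0 wr:1>
#4 ALU src=r7,r3 held:RD_PORT  <A:1 Mu:1 Ld:0 B:1 rd:0 wr:1>
#5 ALU src=r0,r3 held:RD_PORT  <A:1 Mu:1 Ld:0 B:1 rd:0 wr:1>
#6 ALU src=r3,r3 held:RD_PORT  <A:1 Mu:1 Ld:0 B:1 rd:0 wr:1>

reason(slot 4) = RD_PORT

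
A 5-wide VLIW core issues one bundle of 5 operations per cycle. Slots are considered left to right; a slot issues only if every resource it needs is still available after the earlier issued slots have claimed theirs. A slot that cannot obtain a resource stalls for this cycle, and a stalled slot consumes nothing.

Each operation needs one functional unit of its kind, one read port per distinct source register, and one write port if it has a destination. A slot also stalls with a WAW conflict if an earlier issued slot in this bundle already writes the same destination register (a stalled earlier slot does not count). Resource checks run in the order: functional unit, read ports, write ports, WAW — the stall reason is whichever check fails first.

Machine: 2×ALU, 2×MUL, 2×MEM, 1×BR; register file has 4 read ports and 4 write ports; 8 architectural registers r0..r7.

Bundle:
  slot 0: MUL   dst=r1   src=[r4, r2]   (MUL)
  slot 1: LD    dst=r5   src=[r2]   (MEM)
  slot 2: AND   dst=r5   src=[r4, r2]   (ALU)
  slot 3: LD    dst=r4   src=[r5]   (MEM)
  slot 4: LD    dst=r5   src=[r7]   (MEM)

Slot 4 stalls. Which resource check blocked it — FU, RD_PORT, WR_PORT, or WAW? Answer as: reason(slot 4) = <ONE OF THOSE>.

[0] MUL needs rd=2 wr=1: ok; after: ALU=2 MUL=1 MEM=2 BR=1, R=2, W=3
[1] MEM needs rd=1 wr=1: ok; after: ALU=2 MUL=1 MEM=1 BR=1, R=1, W=2
[2] ALU needs rd=2 wr=1: RD_PORT; after: ALU=2 MUL=1 MEM=1 BR=1, R=1, W=2
[3] MEM needs rd=1 wr=1: ok; after: ALU=2 MUL=1 MEM=0 BR=1, R=0, W=1
[4] MEM needs rd=1 wr=1: FU; after: ALU=2 MUL=1 MEM=0 BR=1, R=0, W=1

reason(slot 4) = FU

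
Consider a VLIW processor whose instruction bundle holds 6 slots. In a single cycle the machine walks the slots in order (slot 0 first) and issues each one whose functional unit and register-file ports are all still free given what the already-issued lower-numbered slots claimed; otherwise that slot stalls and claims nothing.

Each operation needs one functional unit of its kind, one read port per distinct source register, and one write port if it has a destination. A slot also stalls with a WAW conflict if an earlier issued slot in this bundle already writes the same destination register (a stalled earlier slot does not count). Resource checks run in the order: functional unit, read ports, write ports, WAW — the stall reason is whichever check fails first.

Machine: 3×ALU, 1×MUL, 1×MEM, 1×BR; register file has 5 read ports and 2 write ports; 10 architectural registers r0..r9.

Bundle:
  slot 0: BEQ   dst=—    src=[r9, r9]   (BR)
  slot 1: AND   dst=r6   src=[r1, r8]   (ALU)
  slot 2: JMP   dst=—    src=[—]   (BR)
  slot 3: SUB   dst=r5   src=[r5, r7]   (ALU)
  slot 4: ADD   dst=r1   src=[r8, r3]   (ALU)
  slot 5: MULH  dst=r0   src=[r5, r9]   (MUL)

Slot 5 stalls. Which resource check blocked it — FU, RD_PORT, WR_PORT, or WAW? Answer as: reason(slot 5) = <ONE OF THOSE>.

slot 0 (BR): ISSUE — free A3,Mu1,Ld1,B0 rp4 wp2
slot 1 (ALU): ISSUE — free A2,Mu1,Ld1,B0 rp2 wp1
slot 2 (BR): stall FU — free A2,Mu1,Ld1,B0 rp2 wp1
slot 3 (ALU): ISSUE — free A1,Mu1,Ld1,B0 rp0 wp0
slot 4 (ALU): stall RD_PORT — free A1,Mu1,Ld1,B0 rp0 wp0
slot 5 (MUL): stall RD_PORT — free A1,Mu1,Ld1,B0 rp0 wp0

reason(slot 5) = RD_PORT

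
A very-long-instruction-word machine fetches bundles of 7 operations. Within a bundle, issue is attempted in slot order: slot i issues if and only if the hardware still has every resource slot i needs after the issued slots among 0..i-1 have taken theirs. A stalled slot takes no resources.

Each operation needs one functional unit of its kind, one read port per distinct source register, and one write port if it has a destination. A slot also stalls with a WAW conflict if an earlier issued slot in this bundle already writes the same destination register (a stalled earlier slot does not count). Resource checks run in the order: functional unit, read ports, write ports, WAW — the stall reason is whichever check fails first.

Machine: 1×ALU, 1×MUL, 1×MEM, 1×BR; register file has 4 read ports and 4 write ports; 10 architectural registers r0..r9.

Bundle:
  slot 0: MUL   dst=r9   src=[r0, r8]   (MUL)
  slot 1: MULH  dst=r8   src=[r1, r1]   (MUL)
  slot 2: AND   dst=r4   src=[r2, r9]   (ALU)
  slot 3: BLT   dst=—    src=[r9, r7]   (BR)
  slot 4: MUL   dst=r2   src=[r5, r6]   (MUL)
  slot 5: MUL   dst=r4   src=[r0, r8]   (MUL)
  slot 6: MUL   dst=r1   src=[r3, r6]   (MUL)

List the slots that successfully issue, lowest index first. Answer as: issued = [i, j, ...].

(0) want 1×MUL +2rd +1wr — yes → AL1|MU0|ME1|BR1|rd2|wr3
(1) want 1×MUL +1rd +1wr — FU → AL1|MU0|ME1|BR1|rd2|wr3
(2) want 1×ALU +2rd +1wr — yes → AL0|MU0|ME1|BR1|rd0|wr2
(3) want 1×BR +2rd +0wr — RD_PORT → AL0|MU0|ME1|BR1|rd0|wr2
(4) want 1×MUL +2rd +1wr — FU → AL0|MU0|ME1|BR1|rd0|wr2
(5) want 1×MUL +2rd +1wr — FU → AL0|MU0|ME1|BR1|rd0|wr2
(6) want 1×MUL +2rd +1wr — FU → AL0|MU0|ME1|BR1|rd0|wr2

issued = [0, 2]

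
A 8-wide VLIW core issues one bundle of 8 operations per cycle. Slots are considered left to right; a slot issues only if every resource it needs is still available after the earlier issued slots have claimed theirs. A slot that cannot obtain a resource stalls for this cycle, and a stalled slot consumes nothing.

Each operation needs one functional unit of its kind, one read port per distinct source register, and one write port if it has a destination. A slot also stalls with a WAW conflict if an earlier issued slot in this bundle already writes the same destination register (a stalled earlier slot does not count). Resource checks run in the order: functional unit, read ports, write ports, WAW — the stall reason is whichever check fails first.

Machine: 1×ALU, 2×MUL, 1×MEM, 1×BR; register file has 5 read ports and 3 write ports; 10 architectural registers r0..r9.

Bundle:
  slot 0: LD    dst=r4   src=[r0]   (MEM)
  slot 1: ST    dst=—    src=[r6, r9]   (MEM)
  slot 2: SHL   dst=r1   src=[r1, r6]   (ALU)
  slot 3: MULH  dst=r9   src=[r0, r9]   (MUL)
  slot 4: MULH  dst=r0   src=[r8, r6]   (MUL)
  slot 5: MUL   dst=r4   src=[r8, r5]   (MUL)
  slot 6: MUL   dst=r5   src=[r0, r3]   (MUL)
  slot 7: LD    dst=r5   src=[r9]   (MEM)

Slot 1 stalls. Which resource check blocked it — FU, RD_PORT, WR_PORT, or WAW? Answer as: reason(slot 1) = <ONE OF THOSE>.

slot 0 (MEM): ISSUE — free A1,Mu2,Ld0,B1 rp4 wp2
slot 1 (MEM): stall FU — free A1,Mu2,Ld0,B1 rp4 wp2
slot 2 (ALU): ISSUE — free A0,Mu2,Ld0,B1 rp2 wp1
slot 3 (MUL): ISSUE — free A0,Mu1,Ld0,B1 rp0 wp0
slot 4 (MUL): stall RD_PORT — free A0,Mu1,Ld0,B1 rp0 wp0
slot 5 (MUL): stall RD_PORT — free A0,Mu1,Ld0,B1 rp0 wp0
slot 6 (MUL): stall RD_PORT — free A0,Mu1,Ld0,B1 rp0 wp0
slot 7 (MEM): stall FU — free A0,Mu1,Ld0,B1 rp0 wp0

reason(slot 1) = FU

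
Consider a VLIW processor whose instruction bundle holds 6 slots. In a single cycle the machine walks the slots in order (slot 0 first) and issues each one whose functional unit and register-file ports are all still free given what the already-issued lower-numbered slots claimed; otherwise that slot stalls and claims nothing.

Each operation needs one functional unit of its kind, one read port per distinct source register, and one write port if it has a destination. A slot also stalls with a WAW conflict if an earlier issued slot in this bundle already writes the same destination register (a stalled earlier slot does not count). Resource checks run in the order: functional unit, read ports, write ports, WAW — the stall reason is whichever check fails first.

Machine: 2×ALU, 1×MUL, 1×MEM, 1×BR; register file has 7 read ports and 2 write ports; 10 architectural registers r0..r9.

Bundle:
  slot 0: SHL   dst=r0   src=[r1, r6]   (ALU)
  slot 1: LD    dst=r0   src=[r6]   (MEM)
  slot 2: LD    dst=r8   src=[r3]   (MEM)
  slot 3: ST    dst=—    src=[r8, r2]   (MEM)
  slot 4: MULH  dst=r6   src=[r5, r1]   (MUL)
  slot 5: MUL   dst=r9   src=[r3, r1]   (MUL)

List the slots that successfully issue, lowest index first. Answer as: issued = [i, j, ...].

issued = [0, 2]

  0. ALU→r0 ⇒ go  {1A/1Mu/1Ld/1B | 5r 1w}
  1. MEM→r0 ⇒ no(WAW)  {1A/1Mu/1Ld/1B | 5r 1w}
  2. MEM→r8 ⇒ go  {1A/1Mu/0Ld/1B | 4r 0w}
  3. MEM ⇒ no(FU)  {1A/1Mu/0Ld/1B | 4r 0w}
  4. MUL→r6 ⇒ no(WR_PORT)  {1A/1Mu/0Ld/1B | 4r 0w}
  5. MUL→r9 ⇒ no(WR_PORT)  {1A/1Mu/0Ld/1B | 4r 0w}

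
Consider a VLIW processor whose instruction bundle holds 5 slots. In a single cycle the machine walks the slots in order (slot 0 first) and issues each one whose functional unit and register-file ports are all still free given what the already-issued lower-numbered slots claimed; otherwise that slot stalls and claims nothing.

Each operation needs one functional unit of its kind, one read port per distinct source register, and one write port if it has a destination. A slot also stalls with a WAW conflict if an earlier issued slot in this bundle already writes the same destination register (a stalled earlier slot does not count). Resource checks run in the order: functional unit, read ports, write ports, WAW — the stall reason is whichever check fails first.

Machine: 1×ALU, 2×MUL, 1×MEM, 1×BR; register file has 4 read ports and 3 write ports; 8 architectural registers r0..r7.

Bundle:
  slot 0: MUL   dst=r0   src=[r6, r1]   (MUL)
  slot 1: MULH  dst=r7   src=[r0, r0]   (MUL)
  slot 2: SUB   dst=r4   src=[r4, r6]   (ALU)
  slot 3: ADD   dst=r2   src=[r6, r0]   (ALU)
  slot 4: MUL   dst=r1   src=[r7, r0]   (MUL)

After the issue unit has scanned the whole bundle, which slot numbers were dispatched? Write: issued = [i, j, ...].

issued = [0, 1]

  0. MUL→r0 ⇒ go  {1A/1Mu/1Ld/1B | 2r 2w}
  1. MUL→r7 ⇒ go  {1A/0Mu/1Ld/1B | 1r 1w}
  2. ALU→r4 ⇒ no(RD_PORT)  {1A/0Mu/1Ld/1B | 1r 1w}
  3. ALU→r2 ⇒ no(RD_PORT)  {1A/0Mu/1Ld/1B | 1r 1w}
  4. MUL→r1 ⇒ no(FU)  {1A/0Mu/1Ld/1B | 1r 1w}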